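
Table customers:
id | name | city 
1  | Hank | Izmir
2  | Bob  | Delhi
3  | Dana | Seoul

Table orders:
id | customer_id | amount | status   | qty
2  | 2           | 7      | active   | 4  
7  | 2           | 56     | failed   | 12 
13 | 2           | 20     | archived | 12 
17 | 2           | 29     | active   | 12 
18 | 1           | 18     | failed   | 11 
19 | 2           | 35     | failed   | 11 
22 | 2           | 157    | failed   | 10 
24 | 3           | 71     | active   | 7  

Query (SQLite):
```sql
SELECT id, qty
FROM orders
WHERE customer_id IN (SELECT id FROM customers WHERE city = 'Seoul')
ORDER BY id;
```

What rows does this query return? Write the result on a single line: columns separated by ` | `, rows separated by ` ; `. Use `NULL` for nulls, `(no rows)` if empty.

24 | 7

Inner query: customers.id where city = 'Seoul'.
Outer: keep orders rows whose customer_id is in that set.
Inner query → {3}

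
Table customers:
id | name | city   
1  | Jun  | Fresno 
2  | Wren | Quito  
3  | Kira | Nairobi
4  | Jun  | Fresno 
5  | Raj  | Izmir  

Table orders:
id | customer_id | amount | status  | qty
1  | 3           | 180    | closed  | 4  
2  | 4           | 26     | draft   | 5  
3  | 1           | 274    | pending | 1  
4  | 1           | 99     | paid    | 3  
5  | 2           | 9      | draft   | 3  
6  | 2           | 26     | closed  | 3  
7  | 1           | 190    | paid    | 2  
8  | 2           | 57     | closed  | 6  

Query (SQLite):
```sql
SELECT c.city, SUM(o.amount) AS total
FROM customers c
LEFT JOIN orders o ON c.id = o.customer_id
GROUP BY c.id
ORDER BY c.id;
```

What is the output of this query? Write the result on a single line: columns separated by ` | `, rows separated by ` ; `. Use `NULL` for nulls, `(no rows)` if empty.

LEFT JOIN keeps every customers row; unmatched ones get NULL for orders columns.
Group by customers.id and compute SUM(o.amount). SUM over an all-NULL group is NULL.
  1: ids {3, 4, 7} → SUM(o.amount)=563
  2: ids {5, 6, 8} → SUM(o.amount)=92
  3: ids {1} → SUM(o.amount)=180
  4: ids {2} → SUM(o.amount)=26
  5: ids {—} → SUM(o.amount)=NULL

Fresno | 563 ; Quito | 92 ; Nairobi | 180 ; Fresno | 26 ; Izmir | NULL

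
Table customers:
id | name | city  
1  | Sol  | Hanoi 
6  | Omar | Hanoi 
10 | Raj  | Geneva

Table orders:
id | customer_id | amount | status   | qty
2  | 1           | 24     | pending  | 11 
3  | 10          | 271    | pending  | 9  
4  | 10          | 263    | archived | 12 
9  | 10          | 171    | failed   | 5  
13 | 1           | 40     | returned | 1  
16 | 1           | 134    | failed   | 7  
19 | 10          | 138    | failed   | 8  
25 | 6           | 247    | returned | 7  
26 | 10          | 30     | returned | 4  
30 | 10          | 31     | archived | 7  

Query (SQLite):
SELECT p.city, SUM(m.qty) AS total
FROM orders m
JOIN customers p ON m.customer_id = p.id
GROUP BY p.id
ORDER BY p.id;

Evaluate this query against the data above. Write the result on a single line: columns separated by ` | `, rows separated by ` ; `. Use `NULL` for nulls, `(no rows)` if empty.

Join each orders row to its customers via customer_id.
Group joined rows by customers.id; compute SUM(m.qty) per group.
  1: ids {2, 13, 16} → SUM(m.qty)=19
  6: ids {25} → SUM(m.qty)=7
  10: ids {3, 4, 9, 19, 26, 30} → SUM(m.qty)=45

Hanoi | 19 ; Hanoi | 7 ; Geneva | 45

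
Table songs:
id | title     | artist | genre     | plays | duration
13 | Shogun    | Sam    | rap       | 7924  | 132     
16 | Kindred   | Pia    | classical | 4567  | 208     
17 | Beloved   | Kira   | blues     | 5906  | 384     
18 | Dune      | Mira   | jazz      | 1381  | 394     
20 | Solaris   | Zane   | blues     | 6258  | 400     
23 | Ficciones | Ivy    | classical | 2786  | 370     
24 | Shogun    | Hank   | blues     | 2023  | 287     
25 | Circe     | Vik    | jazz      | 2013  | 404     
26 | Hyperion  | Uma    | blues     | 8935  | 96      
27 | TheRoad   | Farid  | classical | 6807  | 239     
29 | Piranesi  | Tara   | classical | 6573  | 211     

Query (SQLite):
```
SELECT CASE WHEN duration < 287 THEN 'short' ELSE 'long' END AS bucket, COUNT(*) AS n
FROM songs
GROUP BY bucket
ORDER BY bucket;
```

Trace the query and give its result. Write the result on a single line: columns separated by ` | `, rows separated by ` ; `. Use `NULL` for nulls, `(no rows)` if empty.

Bucket rows by duration < 287 → 'short' else 'long'; count each bucket.

long | 6 ; short | 5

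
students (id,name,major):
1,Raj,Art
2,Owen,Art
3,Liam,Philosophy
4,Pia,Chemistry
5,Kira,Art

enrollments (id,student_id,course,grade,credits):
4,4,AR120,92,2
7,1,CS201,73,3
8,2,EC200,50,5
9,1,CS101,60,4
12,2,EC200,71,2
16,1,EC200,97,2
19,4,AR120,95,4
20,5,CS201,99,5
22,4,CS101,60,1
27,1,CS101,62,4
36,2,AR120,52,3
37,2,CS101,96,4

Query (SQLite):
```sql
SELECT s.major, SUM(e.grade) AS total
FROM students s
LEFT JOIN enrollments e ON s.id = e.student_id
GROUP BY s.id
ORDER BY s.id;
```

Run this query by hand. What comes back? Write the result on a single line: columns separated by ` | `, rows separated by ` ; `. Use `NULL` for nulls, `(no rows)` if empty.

LEFT JOIN keeps every students row; unmatched ones get NULL for enrollments columns.
Group by students.id and compute SUM(e.grade). SUM over an all-NULL group is NULL.
  1: ids {7, 9, 16, 27} → SUM(e.grade)=292
  2: ids {8, 12, 36, 37} → SUM(e.grade)=269
  3: ids {—} → SUM(e.grade)=NULL
  4: ids {4, 19, 22} → SUM(e.grade)=247
  5: ids {20} → SUM(e.grade)=99

Art | 292 ; Art | 269 ; Philosophy | NULL ; Chemistry | 247 ; Art | 99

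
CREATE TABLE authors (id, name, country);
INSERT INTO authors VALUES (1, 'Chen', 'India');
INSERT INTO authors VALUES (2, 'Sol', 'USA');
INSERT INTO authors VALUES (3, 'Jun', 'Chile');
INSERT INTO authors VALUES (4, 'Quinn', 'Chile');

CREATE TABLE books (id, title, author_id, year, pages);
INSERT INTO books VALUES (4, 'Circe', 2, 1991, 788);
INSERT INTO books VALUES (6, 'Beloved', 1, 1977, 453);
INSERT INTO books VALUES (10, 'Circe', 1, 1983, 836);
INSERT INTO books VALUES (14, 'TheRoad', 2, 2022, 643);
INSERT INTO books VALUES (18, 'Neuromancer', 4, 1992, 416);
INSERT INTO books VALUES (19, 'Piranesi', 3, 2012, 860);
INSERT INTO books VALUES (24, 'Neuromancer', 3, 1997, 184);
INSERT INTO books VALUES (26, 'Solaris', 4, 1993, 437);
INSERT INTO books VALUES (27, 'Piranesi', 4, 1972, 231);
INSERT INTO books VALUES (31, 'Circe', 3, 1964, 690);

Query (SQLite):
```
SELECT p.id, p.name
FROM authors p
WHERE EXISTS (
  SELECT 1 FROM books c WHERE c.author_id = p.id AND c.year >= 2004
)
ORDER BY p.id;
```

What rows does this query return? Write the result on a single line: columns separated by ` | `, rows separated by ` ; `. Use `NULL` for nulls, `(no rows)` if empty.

2 | Sol ; 3 | Jun

For each authors row, check whether any books with matching author_id has year >= 2004.
Keep rows where that is true.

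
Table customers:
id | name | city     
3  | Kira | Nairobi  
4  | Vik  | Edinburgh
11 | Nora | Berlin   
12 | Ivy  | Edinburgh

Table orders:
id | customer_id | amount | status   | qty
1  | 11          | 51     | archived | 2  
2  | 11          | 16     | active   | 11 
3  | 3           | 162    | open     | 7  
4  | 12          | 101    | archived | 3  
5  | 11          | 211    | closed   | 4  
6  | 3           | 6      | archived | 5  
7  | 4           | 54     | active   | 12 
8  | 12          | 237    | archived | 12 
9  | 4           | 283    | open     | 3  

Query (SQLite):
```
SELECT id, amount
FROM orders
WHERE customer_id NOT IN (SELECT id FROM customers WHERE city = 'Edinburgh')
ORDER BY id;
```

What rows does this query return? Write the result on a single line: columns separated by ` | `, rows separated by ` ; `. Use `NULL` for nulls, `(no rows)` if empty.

Inner query: customers.id where city = 'Edinburgh'.
Outer: keep orders rows whose customer_id is not in that set.
Inner query → {4, 12}

1 | 51 ; 2 | 16 ; 3 | 162 ; 5 | 211 ; 6 | 6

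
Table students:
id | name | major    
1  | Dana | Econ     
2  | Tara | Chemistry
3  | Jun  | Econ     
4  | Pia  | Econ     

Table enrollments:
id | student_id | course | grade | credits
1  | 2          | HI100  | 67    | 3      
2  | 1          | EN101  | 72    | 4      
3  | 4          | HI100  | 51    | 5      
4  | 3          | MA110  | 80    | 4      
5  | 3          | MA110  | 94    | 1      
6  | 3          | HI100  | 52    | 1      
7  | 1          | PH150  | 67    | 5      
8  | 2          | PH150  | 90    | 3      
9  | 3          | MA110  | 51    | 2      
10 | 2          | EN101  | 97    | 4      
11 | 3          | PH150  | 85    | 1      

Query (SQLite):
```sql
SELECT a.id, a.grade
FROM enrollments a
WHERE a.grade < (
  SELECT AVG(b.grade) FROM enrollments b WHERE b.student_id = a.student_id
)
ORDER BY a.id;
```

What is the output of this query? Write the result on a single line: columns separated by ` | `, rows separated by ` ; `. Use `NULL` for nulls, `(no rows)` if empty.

For each enrollments row a, compute AVG(grade) over rows sharing a.student_id.
Keep row a if a.grade < that per-group AVG.
  student_id=1: AVG(grade) = 69.5
  student_id=2: AVG(grade) = 84.666667
  student_id=3: AVG(grade) = 72.4
  student_id=4: AVG(grade) = 51.0

1 | 67 ; 6 | 52 ; 7 | 67 ; 9 | 51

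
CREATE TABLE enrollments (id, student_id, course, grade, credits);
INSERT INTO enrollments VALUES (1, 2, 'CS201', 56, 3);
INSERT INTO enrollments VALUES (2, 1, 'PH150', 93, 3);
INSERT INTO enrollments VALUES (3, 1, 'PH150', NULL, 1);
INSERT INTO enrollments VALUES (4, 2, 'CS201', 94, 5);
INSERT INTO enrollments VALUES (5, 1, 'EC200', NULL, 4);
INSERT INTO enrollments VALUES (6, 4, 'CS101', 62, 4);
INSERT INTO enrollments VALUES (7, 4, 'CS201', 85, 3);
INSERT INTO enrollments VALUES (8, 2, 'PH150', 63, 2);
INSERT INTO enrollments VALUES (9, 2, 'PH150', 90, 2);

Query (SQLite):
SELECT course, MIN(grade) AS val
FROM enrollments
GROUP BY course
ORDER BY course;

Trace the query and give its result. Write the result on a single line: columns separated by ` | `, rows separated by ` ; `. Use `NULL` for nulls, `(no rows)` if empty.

Partition enrollments by course; compute MIN(grade) within each group.
  CS101: ids {6} → MIN(grade)=62
  CS201: ids {1, 4, 7} → MIN(grade)=56
  EC200: ids {5} → MIN(grade)=NULL
  PH150: ids {2, 3, 8, 9} → MIN(grade)=63

CS101 | 62 ; CS201 | 56 ; EC200 | NULL ; PH150 | 63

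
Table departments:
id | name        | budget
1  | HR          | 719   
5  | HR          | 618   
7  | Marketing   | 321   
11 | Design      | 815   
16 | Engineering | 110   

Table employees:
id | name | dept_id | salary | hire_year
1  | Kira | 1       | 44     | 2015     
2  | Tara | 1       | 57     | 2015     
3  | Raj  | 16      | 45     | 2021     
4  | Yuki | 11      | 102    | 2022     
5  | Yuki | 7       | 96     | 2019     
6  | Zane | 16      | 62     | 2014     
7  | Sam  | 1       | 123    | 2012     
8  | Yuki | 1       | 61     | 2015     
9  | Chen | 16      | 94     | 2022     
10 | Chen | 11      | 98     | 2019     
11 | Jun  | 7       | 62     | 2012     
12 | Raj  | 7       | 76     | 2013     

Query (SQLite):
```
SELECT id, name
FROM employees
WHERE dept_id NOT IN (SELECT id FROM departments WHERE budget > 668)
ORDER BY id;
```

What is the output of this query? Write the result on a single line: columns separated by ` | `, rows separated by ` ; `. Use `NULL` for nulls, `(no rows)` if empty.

3 | Raj ; 5 | Yuki ; 6 | Zane ; 9 | Chen ; 11 | Jun ; 12 | Raj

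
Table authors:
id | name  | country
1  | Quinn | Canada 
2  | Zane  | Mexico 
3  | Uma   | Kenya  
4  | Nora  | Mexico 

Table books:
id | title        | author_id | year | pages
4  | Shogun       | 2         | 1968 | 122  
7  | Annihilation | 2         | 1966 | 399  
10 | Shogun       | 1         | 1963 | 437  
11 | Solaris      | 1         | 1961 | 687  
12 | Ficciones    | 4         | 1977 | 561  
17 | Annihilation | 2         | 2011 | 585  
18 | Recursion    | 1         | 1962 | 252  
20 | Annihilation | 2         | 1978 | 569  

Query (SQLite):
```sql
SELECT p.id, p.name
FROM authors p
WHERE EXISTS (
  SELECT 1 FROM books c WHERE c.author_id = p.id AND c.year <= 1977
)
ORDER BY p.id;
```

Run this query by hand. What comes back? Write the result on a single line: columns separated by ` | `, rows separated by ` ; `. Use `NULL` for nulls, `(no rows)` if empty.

For each authors row, check whether any books with matching author_id has year <= 1977.
Keep rows where that is true.

1 | Quinn ; 2 | Zane ; 4 | Nora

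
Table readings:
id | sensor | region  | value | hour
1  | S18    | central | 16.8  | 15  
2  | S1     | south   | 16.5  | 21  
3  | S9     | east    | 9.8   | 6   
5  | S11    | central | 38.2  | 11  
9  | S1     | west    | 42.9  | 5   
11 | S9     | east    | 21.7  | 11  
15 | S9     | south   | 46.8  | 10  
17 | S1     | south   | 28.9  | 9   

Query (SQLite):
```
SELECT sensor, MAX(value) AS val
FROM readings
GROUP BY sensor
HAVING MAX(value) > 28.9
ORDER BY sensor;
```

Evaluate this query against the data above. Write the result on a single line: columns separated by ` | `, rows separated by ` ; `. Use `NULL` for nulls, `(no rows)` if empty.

S1 | 42.9 ; S11 | 38.2 ; S9 | 46.8

Partition readings by sensor; compute MAX(value) within each group.
HAVING: keep groups where MAX(value) > 28.9.
  S1: ids {2, 9, 17} → MAX(value)=42.9
  S11: ids {5} → MAX(value)=38.2
  S18: ids {1} → MAX(value)=16.8
  S9: ids {3, 11, 15} → MAX(value)=46.8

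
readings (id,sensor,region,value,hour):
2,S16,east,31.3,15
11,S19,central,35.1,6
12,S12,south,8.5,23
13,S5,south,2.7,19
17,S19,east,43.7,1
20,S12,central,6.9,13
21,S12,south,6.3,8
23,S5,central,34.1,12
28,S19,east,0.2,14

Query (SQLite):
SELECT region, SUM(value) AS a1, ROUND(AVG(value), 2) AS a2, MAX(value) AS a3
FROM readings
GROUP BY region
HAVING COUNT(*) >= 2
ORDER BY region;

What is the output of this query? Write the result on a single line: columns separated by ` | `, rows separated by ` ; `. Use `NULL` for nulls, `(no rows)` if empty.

central | 76.1 | 25.37 | 35.1 ; east | 75.2 | 25.07 | 43.7 ; south | 17.5 | 5.83 | 8.5

Group readings by region.
Per group compute: SUM(value), ROUND(AVG(value), 2), MAX(value).
HAVING: drop groups with fewer than 2 rows.
  central: ids {11, 20, 23} → SUM(value)=76.1, ROUND(AVG(value), 2)=25.37, MAX(value)=35.1
  east: ids {2, 17, 28} → SUM(value)=75.2, ROUND(AVG(value), 2)=25.07, MAX(value)=43.7
  south: ids {12, 13, 21} → SUM(value)=17.5, ROUND(AVG(value), 2)=5.83, MAX(value)=8.5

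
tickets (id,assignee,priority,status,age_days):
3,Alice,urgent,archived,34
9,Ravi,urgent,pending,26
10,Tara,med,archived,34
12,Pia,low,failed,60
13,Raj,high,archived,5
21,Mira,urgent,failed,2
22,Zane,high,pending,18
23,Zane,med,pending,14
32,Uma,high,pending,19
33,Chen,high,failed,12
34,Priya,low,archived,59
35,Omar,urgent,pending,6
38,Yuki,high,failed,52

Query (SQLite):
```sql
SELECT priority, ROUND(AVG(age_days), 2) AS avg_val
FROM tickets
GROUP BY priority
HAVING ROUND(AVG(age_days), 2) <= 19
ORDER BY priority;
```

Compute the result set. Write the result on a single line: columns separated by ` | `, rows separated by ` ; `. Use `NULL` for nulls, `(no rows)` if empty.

urgent | 17

Partition tickets by priority; compute ROUND(AVG(age_days), 2) within each group.
HAVING: keep groups where ROUND(AVG(age_days), 2) <= 19.
  high: ids {13, 22, 32, 33, 38} → ROUND(AVG(age_days), 2)=21.2
  low: ids {12, 34} → ROUND(AVG(age_days), 2)=59.5
  med: ids {10, 23} → ROUND(AVG(age_days), 2)=24
  urgent: ids {3, 9, 21, 35} → ROUND(AVG(age_days), 2)=17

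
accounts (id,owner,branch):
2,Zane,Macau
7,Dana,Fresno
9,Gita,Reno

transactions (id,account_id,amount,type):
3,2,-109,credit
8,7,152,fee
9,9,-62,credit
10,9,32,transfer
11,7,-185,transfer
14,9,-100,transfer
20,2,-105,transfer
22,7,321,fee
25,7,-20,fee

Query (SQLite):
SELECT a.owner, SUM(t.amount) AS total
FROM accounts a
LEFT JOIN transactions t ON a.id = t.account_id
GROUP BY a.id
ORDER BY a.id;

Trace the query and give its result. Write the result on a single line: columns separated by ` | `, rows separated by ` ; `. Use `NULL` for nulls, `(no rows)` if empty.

Zane | -214 ; Dana | 268 ; Gita | -130

LEFT JOIN keeps every accounts row; unmatched ones get NULL for transactions columns.
Group by accounts.id and compute SUM(t.amount). SUM over an all-NULL group is NULL.
  2: ids {3, 20} → SUM(t.amount)=-214
  7: ids {8, 11, 22, 25} → SUM(t.amount)=268
  9: ids {9, 10, 14} → SUM(t.amount)=-130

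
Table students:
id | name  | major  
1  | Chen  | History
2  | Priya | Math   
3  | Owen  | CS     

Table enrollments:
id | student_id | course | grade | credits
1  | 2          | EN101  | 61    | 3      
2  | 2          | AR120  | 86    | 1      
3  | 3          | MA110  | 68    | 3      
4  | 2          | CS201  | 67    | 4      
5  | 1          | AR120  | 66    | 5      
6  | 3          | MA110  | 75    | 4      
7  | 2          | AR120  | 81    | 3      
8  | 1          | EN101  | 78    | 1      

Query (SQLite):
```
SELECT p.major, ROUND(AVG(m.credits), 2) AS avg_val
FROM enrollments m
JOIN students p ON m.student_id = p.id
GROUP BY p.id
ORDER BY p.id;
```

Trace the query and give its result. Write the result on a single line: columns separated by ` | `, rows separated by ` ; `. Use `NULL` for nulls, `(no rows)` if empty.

History | 3 ; Math | 2.75 ; CS | 3.5

Join each enrollments row to its students via student_id.
Group joined rows by students.id; compute ROUND(AVG(m.credits), 2) per group.
  1: ids {5, 8} → ROUND(AVG(m.credits), 2)=3
  2: ids {1, 2, 4, 7} → ROUND(AVG(m.credits), 2)=2.75
  3: ids {3, 6} → ROUND(AVG(m.credits), 2)=3.5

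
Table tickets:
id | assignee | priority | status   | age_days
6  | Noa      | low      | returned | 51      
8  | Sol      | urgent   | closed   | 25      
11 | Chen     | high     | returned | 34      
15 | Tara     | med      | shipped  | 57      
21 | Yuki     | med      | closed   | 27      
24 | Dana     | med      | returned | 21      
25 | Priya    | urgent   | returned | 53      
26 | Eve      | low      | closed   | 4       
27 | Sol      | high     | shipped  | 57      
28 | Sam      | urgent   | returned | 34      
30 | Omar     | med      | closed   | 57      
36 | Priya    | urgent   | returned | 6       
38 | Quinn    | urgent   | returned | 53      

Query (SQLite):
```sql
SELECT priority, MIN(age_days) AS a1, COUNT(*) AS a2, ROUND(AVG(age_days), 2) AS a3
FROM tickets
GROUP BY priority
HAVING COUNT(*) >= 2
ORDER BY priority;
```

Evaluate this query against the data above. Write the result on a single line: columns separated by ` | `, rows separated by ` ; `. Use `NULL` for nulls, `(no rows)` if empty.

high | 34 | 2 | 45.5 ; low | 4 | 2 | 27.5 ; med | 21 | 4 | 40.5 ; urgent | 6 | 5 | 34.2

Group tickets by priority.
Per group compute: MIN(age_days), COUNT(*), ROUND(AVG(age_days), 2).
HAVING: drop groups with fewer than 2 rows.
  high: ids {11, 27} → MIN(age_days)=34, COUNT(*)=2, ROUND(AVG(age_days), 2)=45.5
  low: ids {6, 26} → MIN(age_days)=4, COUNT(*)=2, ROUND(AVG(age_days), 2)=27.5
  med: ids {15, 21, 24, 30} → MIN(age_days)=21, COUNT(*)=4, ROUND(AVG(age_days), 2)=40.5
  urgent: ids {8, 25, 28, 36, 38} → MIN(age_days)=6, COUNT(*)=5, ROUND(AVG(age_days), 2)=34.2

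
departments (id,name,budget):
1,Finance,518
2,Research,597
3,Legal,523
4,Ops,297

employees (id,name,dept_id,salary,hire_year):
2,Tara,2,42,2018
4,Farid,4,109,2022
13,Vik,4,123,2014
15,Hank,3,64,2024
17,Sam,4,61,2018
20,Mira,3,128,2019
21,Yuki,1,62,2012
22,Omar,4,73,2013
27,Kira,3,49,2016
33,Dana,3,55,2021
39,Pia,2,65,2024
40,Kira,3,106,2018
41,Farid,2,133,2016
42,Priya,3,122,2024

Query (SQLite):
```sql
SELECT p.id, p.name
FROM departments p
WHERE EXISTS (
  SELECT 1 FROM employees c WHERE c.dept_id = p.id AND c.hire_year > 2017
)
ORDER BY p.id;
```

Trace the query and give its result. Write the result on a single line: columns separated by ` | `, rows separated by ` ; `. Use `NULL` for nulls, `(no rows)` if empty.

2 | Research ; 3 | Legal ; 4 | Ops

For each departments row, check whether any employees with matching dept_id has hire_year > 2017.
Keep rows where that is true.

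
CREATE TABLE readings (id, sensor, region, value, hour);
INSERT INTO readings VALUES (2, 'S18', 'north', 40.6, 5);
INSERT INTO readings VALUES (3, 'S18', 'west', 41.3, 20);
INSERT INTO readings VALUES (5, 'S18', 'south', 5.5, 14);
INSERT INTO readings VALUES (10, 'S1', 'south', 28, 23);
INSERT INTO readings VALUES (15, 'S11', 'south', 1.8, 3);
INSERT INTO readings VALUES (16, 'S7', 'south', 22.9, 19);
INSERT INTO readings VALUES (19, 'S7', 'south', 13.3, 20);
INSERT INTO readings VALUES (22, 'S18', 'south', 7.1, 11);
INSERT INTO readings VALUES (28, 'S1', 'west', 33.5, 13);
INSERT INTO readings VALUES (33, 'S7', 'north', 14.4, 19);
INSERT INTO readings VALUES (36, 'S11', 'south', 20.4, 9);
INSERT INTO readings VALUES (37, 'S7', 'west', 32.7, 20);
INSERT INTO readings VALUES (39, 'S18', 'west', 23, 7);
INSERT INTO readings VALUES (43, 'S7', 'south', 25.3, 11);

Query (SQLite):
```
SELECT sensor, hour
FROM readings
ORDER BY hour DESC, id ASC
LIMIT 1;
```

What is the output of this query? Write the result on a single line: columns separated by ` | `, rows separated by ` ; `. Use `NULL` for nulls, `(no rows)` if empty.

Sort by hour desc, tiebreak id asc: (23, id=10), (20, id=3), (20, id=19), (20, id=37) …. Take first 1.

S1 | 23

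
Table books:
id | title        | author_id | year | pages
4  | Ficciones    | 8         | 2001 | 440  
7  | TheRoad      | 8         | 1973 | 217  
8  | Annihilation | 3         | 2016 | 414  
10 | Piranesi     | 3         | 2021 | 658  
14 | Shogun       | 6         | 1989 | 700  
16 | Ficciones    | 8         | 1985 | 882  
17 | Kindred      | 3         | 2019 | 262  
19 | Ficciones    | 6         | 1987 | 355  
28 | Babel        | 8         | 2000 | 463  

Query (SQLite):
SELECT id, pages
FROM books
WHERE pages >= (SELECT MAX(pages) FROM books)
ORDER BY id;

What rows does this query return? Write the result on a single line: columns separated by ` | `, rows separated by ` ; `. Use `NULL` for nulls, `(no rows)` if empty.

16 | 882

Scalar subquery: MAX(pages) over all books rows = 882.
Keep rows where pages >= that value.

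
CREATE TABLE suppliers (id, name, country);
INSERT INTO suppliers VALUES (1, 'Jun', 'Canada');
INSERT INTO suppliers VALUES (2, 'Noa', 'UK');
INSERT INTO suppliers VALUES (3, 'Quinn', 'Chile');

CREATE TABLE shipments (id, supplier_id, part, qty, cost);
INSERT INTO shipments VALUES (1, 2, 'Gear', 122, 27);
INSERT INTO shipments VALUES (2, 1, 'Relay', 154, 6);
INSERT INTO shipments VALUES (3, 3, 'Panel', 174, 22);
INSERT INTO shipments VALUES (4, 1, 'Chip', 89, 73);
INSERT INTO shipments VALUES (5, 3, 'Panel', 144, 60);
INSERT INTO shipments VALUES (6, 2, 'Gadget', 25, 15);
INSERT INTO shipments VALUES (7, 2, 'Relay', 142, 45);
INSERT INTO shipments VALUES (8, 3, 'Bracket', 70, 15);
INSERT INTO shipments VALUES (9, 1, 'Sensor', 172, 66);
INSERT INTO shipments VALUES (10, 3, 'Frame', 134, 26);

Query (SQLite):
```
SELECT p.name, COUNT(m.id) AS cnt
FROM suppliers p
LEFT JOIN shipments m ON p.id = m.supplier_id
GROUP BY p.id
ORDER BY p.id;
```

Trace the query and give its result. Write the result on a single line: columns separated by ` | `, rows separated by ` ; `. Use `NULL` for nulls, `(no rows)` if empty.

LEFT JOIN keeps every suppliers row; unmatched ones get NULL for shipments columns.
Group by suppliers.id and compute COUNT(m.id). COUNT(col) of an all-NULL group is 0.
  1: ids {2, 4, 9} → COUNT(m.id)=3
  2: ids {1, 6, 7} → COUNT(m.id)=3
  3: ids {3, 5, 8, 10} → COUNT(m.id)=4

Jun | 3 ; Noa | 3 ; Quinn | 4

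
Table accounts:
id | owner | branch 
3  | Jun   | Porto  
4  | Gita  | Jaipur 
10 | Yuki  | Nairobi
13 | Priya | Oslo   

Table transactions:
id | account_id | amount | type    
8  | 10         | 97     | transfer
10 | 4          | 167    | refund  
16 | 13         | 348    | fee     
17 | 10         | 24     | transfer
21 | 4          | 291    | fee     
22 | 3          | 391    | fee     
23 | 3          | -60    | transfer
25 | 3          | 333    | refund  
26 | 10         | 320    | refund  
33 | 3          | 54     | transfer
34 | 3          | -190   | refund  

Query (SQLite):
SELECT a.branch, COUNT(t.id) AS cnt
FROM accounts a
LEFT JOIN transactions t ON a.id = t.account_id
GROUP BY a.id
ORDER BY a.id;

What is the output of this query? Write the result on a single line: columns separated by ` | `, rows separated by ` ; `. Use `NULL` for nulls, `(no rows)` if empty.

LEFT JOIN keeps every accounts row; unmatched ones get NULL for transactions columns.
Group by accounts.id and compute COUNT(t.id). COUNT(col) of an all-NULL group is 0.
  3: ids {22, 23, 25, 33, 34} → COUNT(t.id)=5
  4: ids {10, 21} → COUNT(t.id)=2
  10: ids {8, 17, 26} → COUNT(t.id)=3
  13: ids {16} → COUNT(t.id)=1

Porto | 5 ; Jaipur | 2 ; Nairobi | 3 ; Oslo | 1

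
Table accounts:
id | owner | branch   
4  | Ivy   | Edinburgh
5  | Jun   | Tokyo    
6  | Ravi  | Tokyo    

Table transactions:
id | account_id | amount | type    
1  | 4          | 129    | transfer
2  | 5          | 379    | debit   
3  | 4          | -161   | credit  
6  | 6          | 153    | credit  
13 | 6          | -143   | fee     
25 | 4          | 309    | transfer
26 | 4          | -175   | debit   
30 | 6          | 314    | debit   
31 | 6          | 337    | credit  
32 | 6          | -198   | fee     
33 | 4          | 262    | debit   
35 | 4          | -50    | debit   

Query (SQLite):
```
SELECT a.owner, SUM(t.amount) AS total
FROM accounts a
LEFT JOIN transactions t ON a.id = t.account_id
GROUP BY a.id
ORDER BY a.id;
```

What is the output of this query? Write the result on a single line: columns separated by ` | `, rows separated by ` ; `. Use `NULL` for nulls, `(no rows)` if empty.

Ivy | 314 ; Jun | 379 ; Ravi | 463

LEFT JOIN keeps every accounts row; unmatched ones get NULL for transactions columns.
Group by accounts.id and compute SUM(t.amount). SUM over an all-NULL group is NULL.
  4: ids {1, 3, 25, 26, 33, 35} → SUM(t.amount)=314
  5: ids {2} → SUM(t.amount)=379
  6: ids {6, 13, 30, 31, 32} → SUM(t.amount)=463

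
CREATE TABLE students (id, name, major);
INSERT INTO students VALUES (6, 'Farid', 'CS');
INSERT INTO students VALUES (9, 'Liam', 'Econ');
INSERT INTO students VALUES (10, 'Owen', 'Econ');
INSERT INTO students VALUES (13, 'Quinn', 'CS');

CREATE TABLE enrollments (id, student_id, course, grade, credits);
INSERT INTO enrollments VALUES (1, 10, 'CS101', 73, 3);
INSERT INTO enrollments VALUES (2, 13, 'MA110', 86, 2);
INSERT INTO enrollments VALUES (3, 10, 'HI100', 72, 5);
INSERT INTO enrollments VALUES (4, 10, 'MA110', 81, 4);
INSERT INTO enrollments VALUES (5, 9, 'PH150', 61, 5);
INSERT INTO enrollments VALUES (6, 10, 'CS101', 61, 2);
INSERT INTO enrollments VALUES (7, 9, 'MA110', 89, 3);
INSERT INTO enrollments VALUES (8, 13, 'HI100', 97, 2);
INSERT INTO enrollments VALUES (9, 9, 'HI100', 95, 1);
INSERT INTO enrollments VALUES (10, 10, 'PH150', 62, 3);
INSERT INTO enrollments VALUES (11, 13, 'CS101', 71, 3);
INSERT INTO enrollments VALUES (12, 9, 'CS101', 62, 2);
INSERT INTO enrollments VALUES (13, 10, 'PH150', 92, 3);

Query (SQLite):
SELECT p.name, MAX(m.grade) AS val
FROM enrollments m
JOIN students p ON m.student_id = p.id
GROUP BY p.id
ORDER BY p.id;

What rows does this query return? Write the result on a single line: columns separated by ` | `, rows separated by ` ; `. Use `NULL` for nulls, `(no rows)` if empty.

Liam | 95 ; Owen | 92 ; Quinn | 97

Join each enrollments row to its students via student_id.
Group joined rows by students.id; compute MAX(m.grade) per group.
  9: ids {5, 7, 9, 12} → MAX(m.grade)=95
  10: ids {1, 3, 4, 6, 10, 13} → MAX(m.grade)=92
  13: ids {2, 8, 11} → MAX(m.grade)=97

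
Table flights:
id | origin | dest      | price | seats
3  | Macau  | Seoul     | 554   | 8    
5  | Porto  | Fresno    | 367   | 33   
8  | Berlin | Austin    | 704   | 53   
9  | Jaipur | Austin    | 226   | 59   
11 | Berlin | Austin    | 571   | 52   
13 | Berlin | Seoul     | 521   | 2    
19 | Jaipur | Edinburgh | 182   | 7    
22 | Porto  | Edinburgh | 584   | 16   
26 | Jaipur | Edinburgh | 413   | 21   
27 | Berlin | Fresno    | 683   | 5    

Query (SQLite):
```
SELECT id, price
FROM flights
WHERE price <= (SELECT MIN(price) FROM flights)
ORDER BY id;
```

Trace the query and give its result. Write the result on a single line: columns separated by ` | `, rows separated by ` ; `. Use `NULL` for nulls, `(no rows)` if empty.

Scalar subquery: MIN(price) over all flights rows = 182.
Keep rows where price <= that value.

19 | 182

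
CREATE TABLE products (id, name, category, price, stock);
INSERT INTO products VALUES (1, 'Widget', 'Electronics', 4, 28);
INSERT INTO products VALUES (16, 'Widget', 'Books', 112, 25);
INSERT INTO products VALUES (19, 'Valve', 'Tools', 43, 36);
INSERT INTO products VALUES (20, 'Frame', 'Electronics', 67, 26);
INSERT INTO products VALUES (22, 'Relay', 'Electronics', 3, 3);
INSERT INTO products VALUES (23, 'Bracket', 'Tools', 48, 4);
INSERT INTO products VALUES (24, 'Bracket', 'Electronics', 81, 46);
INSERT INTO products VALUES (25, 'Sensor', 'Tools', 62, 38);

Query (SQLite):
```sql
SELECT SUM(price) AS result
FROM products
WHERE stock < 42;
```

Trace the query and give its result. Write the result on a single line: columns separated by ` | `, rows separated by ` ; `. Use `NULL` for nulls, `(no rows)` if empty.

339

Rows where stock < 42 → price values: [4, 112, 43, 67, 3, 48, 62].
SUM of non-NULL values = 339.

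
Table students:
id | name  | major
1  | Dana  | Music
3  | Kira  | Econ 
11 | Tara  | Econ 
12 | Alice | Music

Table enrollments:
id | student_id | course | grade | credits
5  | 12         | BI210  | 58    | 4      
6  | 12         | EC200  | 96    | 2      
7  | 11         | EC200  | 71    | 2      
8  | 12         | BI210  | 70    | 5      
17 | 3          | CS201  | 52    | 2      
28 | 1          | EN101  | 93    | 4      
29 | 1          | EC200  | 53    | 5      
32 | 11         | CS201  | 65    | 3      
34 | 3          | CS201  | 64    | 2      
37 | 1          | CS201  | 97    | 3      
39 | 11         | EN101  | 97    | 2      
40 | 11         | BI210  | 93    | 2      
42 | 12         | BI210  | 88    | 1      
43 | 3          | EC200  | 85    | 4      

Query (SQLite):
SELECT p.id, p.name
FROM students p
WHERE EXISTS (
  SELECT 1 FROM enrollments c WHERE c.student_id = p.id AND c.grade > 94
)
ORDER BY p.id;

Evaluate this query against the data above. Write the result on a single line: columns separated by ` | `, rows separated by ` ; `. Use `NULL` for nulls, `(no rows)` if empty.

1 | Dana ; 11 | Tara ; 12 | Alice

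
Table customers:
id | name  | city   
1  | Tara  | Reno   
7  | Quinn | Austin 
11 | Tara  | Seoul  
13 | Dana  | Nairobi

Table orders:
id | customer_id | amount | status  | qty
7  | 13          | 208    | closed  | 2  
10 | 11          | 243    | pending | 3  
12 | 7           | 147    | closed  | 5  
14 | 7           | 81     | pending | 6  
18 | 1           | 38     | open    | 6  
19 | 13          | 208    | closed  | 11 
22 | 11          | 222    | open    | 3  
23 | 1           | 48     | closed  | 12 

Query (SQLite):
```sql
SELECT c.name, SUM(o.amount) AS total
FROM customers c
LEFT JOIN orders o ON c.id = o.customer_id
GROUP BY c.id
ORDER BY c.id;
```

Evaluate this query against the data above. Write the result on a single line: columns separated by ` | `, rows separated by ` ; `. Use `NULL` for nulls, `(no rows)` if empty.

LEFT JOIN keeps every customers row; unmatched ones get NULL for orders columns.
Group by customers.id and compute SUM(o.amount). SUM over an all-NULL group is NULL.
  1: ids {18, 23} → SUM(o.amount)=86
  7: ids {12, 14} → SUM(o.amount)=228
  11: ids {10, 22} → SUM(o.amount)=465
  13: ids {7, 19} → SUM(o.amount)=416

Tara | 86 ; Quinn | 228 ; Tara | 465 ; Dana | 416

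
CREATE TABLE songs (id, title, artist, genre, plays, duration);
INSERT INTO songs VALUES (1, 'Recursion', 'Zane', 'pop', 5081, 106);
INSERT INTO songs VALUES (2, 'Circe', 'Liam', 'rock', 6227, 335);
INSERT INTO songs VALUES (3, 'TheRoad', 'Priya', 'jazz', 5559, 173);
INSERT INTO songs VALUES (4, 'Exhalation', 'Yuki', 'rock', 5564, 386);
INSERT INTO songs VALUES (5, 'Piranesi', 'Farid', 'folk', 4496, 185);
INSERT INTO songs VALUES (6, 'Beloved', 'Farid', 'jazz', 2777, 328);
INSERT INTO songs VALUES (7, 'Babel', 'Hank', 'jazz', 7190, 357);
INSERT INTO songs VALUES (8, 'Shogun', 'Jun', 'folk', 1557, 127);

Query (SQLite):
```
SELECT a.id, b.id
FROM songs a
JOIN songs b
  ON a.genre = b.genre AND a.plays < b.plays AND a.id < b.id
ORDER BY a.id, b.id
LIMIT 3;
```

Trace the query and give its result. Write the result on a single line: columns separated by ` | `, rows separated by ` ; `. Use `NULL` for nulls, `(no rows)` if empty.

3 | 7 ; 6 | 7

Pairs (a,b) with same genre, a.plays < b.plays, a.id < b.id.
genre groups: folk:{5,8} jazz:{3,6,7} pop:{1} rock:{2,4}
Ordered by (a.id, b.id); first 3.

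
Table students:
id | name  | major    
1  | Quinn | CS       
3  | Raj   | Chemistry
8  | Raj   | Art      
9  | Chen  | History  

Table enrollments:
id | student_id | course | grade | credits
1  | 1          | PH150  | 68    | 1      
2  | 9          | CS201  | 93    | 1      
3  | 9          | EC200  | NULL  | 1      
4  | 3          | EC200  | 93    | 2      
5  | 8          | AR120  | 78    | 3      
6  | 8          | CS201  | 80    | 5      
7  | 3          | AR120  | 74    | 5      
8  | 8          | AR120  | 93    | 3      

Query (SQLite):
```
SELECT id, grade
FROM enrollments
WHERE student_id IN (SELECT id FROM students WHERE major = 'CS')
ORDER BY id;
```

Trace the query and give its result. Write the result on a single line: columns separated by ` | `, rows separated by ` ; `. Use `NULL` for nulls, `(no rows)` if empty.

Inner query: students.id where major = 'CS'.
Outer: keep enrollments rows whose student_id is in that set.
Inner query → {1}

1 | 68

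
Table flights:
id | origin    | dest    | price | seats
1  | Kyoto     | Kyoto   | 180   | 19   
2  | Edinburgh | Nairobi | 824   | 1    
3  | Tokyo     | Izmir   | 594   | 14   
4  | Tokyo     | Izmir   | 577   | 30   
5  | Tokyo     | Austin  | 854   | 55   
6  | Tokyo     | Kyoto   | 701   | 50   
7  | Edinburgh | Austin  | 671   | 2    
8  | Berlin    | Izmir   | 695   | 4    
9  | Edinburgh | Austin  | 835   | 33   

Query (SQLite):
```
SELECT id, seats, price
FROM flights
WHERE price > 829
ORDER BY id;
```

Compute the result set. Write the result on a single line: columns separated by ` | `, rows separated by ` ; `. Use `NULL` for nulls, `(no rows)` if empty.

5 | 55 | 854 ; 9 | 33 | 835

price > 829: ids {5, 9}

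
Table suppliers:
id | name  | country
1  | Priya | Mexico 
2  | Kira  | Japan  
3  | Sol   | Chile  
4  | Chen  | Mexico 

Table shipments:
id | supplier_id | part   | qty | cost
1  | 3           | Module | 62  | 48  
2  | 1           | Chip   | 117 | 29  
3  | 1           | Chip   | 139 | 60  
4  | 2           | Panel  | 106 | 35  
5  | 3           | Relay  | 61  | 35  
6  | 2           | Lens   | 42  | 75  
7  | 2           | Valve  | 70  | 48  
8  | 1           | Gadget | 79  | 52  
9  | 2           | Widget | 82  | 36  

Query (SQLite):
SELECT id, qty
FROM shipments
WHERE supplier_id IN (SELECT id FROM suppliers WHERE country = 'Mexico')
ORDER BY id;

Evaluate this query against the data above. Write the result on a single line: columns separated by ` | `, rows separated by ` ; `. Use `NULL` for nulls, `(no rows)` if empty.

Inner query: suppliers.id where country = 'Mexico'.
Outer: keep shipments rows whose supplier_id is in that set.
Inner query → {1, 4}

2 | 117 ; 3 | 139 ; 8 | 79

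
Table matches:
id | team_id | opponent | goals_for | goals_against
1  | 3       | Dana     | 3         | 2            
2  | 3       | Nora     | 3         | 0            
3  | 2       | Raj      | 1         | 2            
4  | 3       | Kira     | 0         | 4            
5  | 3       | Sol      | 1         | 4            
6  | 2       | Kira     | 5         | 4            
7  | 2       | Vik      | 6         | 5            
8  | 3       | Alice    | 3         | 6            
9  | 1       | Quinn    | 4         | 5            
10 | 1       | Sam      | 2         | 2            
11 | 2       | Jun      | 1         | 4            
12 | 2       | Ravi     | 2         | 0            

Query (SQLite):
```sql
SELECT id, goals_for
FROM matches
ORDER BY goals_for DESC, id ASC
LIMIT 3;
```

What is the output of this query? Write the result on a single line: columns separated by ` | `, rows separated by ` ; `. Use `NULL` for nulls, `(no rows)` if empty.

Sort by goals_for desc, tiebreak id asc: (6, id=7), (5, id=6), (4, id=9), (3, id=1), (3, id=2), (3, id=8) …. Take first 3.

7 | 6 ; 6 | 5 ; 9 | 4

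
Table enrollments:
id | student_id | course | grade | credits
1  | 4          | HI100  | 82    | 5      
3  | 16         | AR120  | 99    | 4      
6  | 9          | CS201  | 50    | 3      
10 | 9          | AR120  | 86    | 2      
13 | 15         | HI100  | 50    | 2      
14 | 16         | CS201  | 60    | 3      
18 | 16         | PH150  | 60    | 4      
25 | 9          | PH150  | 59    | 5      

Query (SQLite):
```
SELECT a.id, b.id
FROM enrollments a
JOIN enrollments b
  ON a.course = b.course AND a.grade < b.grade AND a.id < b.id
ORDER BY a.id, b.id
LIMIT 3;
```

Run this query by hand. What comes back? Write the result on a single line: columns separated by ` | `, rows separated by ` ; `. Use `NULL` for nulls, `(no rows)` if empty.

6 | 14

Pairs (a,b) with same course, a.grade < b.grade, a.id < b.id.
course groups: AR120:{3,10} CS201:{6,14} HI100:{1,13} PH150:{18,25}
Ordered by (a.id, b.id); first 3.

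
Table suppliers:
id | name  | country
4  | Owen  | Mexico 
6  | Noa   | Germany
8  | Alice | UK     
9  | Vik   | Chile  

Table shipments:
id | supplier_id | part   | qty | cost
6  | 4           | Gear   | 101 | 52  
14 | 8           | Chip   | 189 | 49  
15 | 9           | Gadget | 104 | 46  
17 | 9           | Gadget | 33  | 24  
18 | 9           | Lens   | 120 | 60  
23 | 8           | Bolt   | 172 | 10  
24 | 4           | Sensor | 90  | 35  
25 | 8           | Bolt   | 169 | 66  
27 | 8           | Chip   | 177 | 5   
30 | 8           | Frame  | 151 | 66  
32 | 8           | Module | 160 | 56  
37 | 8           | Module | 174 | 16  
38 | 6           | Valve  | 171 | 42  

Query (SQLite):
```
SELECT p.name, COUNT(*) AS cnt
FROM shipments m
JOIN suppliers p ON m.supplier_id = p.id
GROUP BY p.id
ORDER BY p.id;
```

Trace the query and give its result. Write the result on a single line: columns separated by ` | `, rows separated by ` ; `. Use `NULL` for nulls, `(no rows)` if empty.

Join each shipments row to its suppliers via supplier_id.
Group joined rows by suppliers.id; compute COUNT(*) per group.
  4: ids {6, 24} → COUNT(*)=2
  6: ids {38} → COUNT(*)=1
  8: ids {14, 23, 25, 27, 30, 32, 37} → COUNT(*)=7
  9: ids {15, 17, 18} → COUNT(*)=3

Owen | 2 ; Noa | 1 ; Alice | 7 ; Vik | 3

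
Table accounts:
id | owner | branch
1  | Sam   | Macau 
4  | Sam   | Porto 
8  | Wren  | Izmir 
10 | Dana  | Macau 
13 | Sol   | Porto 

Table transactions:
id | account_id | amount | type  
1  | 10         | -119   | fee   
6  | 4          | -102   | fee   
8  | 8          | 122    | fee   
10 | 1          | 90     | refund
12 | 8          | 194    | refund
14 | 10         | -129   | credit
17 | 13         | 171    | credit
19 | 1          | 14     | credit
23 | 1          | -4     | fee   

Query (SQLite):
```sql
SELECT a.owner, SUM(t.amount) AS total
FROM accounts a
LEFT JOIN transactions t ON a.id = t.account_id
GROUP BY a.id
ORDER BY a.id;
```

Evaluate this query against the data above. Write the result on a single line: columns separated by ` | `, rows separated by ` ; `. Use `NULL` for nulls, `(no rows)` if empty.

Sam | 100 ; Sam | -102 ; Wren | 316 ; Dana | -248 ; Sol | 171

LEFT JOIN keeps every accounts row; unmatched ones get NULL for transactions columns.
Group by accounts.id and compute SUM(t.amount). SUM over an all-NULL group is NULL.
  1: ids {10, 19, 23} → SUM(t.amount)=100
  4: ids {6} → SUM(t.amount)=-102
  8: ids {8, 12} → SUM(t.amount)=316
  10: ids {1, 14} → SUM(t.amount)=-248
  13: ids {17} → SUM(t.amount)=171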